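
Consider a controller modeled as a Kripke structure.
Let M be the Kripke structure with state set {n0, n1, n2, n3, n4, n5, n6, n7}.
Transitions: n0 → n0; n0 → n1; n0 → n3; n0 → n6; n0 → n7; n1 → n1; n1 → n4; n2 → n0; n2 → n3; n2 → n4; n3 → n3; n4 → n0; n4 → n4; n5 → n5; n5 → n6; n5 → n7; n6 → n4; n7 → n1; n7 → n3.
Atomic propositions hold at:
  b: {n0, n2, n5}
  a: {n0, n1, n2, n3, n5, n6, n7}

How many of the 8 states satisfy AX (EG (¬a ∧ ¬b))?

Sat(¬a) = {n4}
Sat(¬b) = {n1, n3, n4, n6, n7}
Sat(¬a ∧ ¬b) = {n4}
EG (¬a ∧ ¬b): greatest fixpoint, start Z0 = {n4}, keep only states in Sat with some successor in Z. Already a fixed point.
Sat(EG (¬a ∧ ¬b)) = {n4}
Sat(AX (EG (¬a ∧ ¬b))) = {s : every successor in {n4}} = {n6}
|Sat(AX (EG (¬a ∧ ¬b)))| = |{n6}| = 1.

1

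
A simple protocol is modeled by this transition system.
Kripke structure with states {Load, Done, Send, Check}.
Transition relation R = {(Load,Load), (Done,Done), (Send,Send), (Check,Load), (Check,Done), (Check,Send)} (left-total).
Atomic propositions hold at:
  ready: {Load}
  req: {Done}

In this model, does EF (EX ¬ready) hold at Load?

No

Sat(¬ready) = {Done, Send, Check}
Sat(EX ¬ready) = {s : some successor in {Done, Send, Check}} = {Done, Send, Check}
EF (EX ¬ready): least fixpoint, start Z0 = {Done, Send, Check}, add states with some successor in Z. Already a fixed point.
Sat(EF (EX ¬ready)) = {Done, Send, Check}
Load ∉ Sat(EF (EX ¬ready)) = {Done, Send, Check}, so the formula does not hold at Load.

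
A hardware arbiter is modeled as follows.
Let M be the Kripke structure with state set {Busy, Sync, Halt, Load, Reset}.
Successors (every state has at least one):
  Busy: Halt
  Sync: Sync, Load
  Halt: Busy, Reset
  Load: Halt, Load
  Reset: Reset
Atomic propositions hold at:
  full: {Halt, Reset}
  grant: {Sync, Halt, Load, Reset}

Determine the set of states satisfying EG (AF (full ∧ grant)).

Sat(full ∧ grant) = {Halt, Reset}
AF (full ∧ grant): least fixpoint, start Z0 = {Halt, Reset}, add states with every successor in Z. Z1 = {Busy, Halt, Reset}; fixed.
Sat(AF (full ∧ grant)) = {Busy, Halt, Reset}
EG (AF (full ∧ grant)): greatest fixpoint, start Z0 = {Busy, Halt, Reset}, keep only states in Sat with some successor in Z. Already a fixed point.
Sat(EG (AF (full ∧ grant))) = {Busy, Halt, Reset}

{Busy, Halt, Reset}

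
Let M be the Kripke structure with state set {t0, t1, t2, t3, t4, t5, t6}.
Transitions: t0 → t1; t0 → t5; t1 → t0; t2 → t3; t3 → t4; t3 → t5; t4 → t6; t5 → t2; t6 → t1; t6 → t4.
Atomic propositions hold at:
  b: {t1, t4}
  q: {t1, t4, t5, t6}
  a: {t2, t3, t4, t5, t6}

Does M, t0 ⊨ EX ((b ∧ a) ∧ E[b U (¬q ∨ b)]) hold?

No

Sat(b ∧ a) = {t4}
Sat(¬q) = {t0, t2, t3}
Sat(¬q ∨ b) = {t0, t1, t2, t3, t4}
E[b U (¬q ∨ b)]: least fixpoint, start Z0 = Sat((¬q ∨ b)) = {t0, t1, t2, t3, t4}, add states in Sat(b) with some successor in Z. Already a fixed point.
Sat(E[b U (¬q ∨ b)]) = {t0, t1, t2, t3, t4}
Sat((b ∧ a) ∧ E[b U (¬q ∨ b)]) = {t4}
Sat(EX ((b ∧ a) ∧ E[b U (¬q ∨ b)])) = {s : some successor in {t4}} = {t3, t6}
t0 ∉ Sat(EX ((b ∧ a) ∧ E[b U (¬q ∨ b)])) = {t3, t6}, so the formula does not hold at t0.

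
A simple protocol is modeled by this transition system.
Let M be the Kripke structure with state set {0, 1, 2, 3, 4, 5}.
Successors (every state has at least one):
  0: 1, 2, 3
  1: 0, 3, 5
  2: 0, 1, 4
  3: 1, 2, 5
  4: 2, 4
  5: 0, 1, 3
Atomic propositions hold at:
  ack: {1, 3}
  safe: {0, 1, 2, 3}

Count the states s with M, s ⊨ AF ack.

AF ack: least fixpoint, start Z0 = {1, 3}, add states with every successor in Z. Already a fixed point.
Sat(AF ack) = {1, 3}
|Sat(AF ack)| = |{1, 3}| = 2.

2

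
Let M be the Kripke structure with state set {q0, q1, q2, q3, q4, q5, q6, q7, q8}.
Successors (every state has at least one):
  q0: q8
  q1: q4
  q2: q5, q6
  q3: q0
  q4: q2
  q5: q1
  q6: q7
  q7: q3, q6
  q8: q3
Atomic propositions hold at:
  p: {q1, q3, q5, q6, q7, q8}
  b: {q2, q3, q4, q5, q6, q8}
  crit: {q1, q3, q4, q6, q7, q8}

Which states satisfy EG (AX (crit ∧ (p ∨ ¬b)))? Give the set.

Sat(¬b) = {q0, q1, q7}
Sat(p ∨ ¬b) = {q0, q1, q3, q5, q6, q7, q8}
Sat(crit ∧ (p ∨ ¬b)) = {q1, q3, q6, q7, q8}
Sat(AX (crit ∧ (p ∨ ¬b))) = {s : every successor in {q1, q3, q6, q7, q8}} = {q0, q5, q6, q7, q8}
EG (AX (crit ∧ (p ∨ ¬b))): greatest fixpoint, start Z0 = {q0, q5, q6, q7, q8}, keep only states in Sat with some successor in Z. Z1 = {q0, q6, q7}; Z2 = {q6, q7}; fixed.
Sat(EG (AX (crit ∧ (p ∨ ¬b)))) = {q6, q7}

{q6, q7}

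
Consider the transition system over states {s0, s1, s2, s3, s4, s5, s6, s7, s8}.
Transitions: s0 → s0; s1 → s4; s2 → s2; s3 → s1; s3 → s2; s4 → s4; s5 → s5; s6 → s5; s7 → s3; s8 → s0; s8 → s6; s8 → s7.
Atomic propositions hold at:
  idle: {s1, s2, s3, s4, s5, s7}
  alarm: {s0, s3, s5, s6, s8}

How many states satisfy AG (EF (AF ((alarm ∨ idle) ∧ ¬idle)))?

Sat(alarm ∨ idle) = {s0, s1, s2, s3, s4, s5, s6, s7, s8}
Sat(¬idle) = {s0, s6, s8}
Sat((alarm ∨ idle) ∧ ¬idle) = {s0, s6, s8}
AF ((alarm ∨ idle) ∧ ¬idle): least fixpoint, start Z0 = {s0, s6, s8}, add states with every successor in Z. Already a fixed point.
Sat(AF ((alarm ∨ idle) ∧ ¬idle)) = {s0, s6, s8}
EF (AF ((alarm ∨ idle) ∧ ¬idle)): least fixpoint, start Z0 = {s0, s6, s8}, add states with some successor in Z. Already a fixed point.
Sat(EF (AF ((alarm ∨ idle) ∧ ¬idle))) = {s0, s6, s8}
AG (EF (AF ((alarm ∨ idle) ∧ ¬idle))): greatest fixpoint, start Z0 = {s0, s6, s8}, keep only states in Sat with every successor in Z. Z1 = {s0}; fixed.
Sat(AG (EF (AF ((alarm ∨ idle) ∧ ¬idle)))) = {s0}
|Sat(AG (EF (AF ((alarm ∨ idle) ∧ ¬idle))))| = |{s0}| = 1.

1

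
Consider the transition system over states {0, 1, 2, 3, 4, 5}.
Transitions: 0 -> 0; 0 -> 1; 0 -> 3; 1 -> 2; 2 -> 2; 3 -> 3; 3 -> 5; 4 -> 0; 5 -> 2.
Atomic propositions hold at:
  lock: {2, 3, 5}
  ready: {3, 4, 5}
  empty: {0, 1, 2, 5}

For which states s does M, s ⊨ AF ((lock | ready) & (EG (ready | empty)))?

Sat(lock | ready) = {2, 3, 4, 5}
Sat(ready | empty) = {0, 1, 2, 3, 4, 5}
EG (ready | empty): greatest fixpoint, start Z0 = {0, 1, 2, 3, 4, 5}, keep only states in Sat with some successor in Z. Already a fixed point.
Sat(EG (ready | empty)) = {0, 1, 2, 3, 4, 5}
Sat((lock | ready) & (EG (ready | empty))) = {2, 3, 4, 5}
AF ((lock | ready) & (EG (ready | empty))): least fixpoint, start Z0 = {2, 3, 4, 5}, add states with every successor in Z. Z1 = {1, 2, 3, 4, 5}; fixed.
Sat(AF ((lock | ready) & (EG (ready | empty)))) = {1, 2, 3, 4, 5}

{1, 2, 3, 4, 5}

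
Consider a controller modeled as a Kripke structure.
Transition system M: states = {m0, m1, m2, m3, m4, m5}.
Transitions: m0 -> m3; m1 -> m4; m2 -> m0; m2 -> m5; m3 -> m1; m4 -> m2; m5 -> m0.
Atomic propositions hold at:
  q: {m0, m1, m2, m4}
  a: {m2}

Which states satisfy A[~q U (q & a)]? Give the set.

{m2}

Sat(~q) = {m3, m5}
Sat(q & a) = {m2}
A[~q U (q & a)]: least fixpoint, start Z0 = Sat((q & a)) = {m2}, add states in Sat(~q) with every successor in Z. Already a fixed point.
Sat(A[~q U (q & a)]) = {m2}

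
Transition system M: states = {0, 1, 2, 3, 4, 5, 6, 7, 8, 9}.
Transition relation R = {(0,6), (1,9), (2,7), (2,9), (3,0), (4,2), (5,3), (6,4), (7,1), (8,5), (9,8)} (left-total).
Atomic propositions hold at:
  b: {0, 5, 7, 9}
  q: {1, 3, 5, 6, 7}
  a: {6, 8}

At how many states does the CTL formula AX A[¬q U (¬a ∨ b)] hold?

9

Sat(¬q) = {0, 2, 4, 8, 9}
Sat(¬a) = {0, 1, 2, 3, 4, 5, 7, 9}
Sat(¬a ∨ b) = {0, 1, 2, 3, 4, 5, 7, 9}
A[¬q U (¬a ∨ b)]: least fixpoint, start Z0 = Sat((¬a ∨ b)) = {0, 1, 2, 3, 4, 5, 7, 9}, add states in Sat(¬q) with every successor in Z. Z1 = {0, 1, 2, 3, 4, 5, 7, 8, 9}; fixed.
Sat(A[¬q U (¬a ∨ b)]) = {0, 1, 2, 3, 4, 5, 7, 8, 9}
Sat(AX A[¬q U (¬a ∨ b)]) = {s : every successor in {0, 1, 2, 3, 4, 5, 7, 8, 9}} = {1, 2, 3, 4, 5, 6, 7, 8, 9}
|Sat(AX A[¬q U (¬a ∨ b)])| = |{1, 2, 3, 4, 5, 6, 7, 8, 9}| = 9.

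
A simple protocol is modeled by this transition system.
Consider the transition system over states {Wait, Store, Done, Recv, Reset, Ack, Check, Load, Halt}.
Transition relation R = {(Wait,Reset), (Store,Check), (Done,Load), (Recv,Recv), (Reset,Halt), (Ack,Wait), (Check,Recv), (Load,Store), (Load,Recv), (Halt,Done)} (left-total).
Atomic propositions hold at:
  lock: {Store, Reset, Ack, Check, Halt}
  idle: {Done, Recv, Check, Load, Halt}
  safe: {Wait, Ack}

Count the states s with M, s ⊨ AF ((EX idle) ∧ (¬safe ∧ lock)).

Sat(EX idle) = {s : some successor in {Done, Recv, Check, Load, Halt}} = {Store, Done, Recv, Reset, Check, Load, Halt}
Sat(¬safe) = {Store, Done, Recv, Reset, Check, Load, Halt}
Sat(¬safe ∧ lock) = {Store, Reset, Check, Halt}
Sat((EX idle) ∧ (¬safe ∧ lock)) = {Store, Reset, Check, Halt}
AF ((EX idle) ∧ (¬safe ∧ lock)): least fixpoint, start Z0 = {Store, Reset, Check, Halt}, add states with every successor in Z. Z1 = {Wait, Store, Reset, Check, Halt}; Z2 = {Wait, Store, Reset, Ack, Check, Halt}; fixed.
Sat(AF ((EX idle) ∧ (¬safe ∧ lock))) = {Wait, Store, Reset, Ack, Check, Halt}
|Sat(AF ((EX idle) ∧ (¬safe ∧ lock)))| = |{Wait, Store, Reset, Ack, Check, Halt}| = 6.

6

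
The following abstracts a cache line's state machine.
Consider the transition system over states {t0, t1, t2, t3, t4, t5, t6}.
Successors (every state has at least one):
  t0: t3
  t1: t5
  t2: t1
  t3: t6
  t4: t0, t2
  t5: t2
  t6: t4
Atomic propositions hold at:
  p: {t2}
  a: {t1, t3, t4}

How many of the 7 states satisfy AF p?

AF p: least fixpoint, start Z0 = {t2}, add states with every successor in Z. Z1 = {t2, t5}; Z2 = {t1, t2, t5}; fixed.
Sat(AF p) = {t1, t2, t5}
|Sat(AF p)| = |{t1, t2, t5}| = 3.

3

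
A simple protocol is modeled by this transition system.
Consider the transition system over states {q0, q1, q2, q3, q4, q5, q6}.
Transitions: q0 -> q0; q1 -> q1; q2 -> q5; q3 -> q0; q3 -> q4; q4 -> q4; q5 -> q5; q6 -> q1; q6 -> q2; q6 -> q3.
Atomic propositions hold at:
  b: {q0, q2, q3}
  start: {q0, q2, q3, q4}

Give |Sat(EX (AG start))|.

4

AG start: greatest fixpoint, start Z0 = {q0, q2, q3, q4}, keep only states in Sat with every successor in Z. Z1 = {q0, q3, q4}; fixed.
Sat(AG start) = {q0, q3, q4}
Sat(EX (AG start)) = {s : some successor in {q0, q3, q4}} = {q0, q3, q4, q6}
|Sat(EX (AG start))| = |{q0, q3, q4, q6}| = 4.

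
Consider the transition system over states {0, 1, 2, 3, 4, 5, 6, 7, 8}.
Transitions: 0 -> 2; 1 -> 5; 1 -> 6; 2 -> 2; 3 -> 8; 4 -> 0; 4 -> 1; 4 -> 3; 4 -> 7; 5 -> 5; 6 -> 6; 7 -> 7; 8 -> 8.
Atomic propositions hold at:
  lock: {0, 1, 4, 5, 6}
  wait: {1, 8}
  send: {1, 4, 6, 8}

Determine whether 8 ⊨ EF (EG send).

Yes

EG send: greatest fixpoint, start Z0 = {1, 4, 6, 8}, keep only states in Sat with some successor in Z. Already a fixed point.
Sat(EG send) = {1, 4, 6, 8}
EF (EG send): least fixpoint, start Z0 = {1, 4, 6, 8}, add states with some successor in Z. Z1 = {1, 3, 4, 6, 8}; fixed.
Sat(EF (EG send)) = {1, 3, 4, 6, 8}
8 ∈ Sat(EF (EG send)) = {1, 3, 4, 6, 8}, so the formula holds at 8.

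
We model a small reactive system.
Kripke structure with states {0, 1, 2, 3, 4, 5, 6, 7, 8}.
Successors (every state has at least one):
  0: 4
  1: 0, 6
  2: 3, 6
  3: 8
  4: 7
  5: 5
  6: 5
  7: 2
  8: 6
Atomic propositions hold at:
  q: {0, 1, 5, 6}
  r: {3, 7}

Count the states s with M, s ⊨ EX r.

2

Sat(EX r) = {s : some successor in {3, 7}} = {2, 4}
|Sat(EX r)| = |{2, 4}| = 2.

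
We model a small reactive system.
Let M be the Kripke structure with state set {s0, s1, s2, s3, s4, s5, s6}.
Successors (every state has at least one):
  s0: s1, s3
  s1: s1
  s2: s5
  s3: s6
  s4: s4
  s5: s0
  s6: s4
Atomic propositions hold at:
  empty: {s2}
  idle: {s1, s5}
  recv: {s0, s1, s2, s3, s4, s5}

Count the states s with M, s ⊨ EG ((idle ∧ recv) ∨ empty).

Sat(idle ∧ recv) = {s1, s5}
Sat((idle ∧ recv) ∨ empty) = {s1, s2, s5}
EG ((idle ∧ recv) ∨ empty): greatest fixpoint, start Z0 = {s1, s2, s5}, keep only states in Sat with some successor in Z. Z1 = {s1, s2}; Z2 = {s1}; fixed.
Sat(EG ((idle ∧ recv) ∨ empty)) = {s1}
|Sat(EG ((idle ∧ recv) ∨ empty))| = |{s1}| = 1.

1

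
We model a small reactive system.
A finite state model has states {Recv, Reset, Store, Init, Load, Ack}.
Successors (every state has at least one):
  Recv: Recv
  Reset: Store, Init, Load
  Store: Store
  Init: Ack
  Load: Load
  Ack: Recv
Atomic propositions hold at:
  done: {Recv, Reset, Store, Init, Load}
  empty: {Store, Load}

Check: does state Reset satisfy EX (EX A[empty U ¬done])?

Sat(¬done) = {Ack}
A[empty U ¬done]: least fixpoint, start Z0 = Sat(¬done) = {Ack}, add states in Sat(empty) with every successor in Z. Already a fixed point.
Sat(A[empty U ¬done]) = {Ack}
Sat(EX A[empty U ¬done]) = {s : some successor in {Ack}} = {Init}
Sat(EX (EX A[empty U ¬done])) = {s : some successor in {Init}} = {Reset}
Reset ∈ Sat(EX (EX A[empty U ¬done])) = {Reset}, so the formula holds at Reset.

Yes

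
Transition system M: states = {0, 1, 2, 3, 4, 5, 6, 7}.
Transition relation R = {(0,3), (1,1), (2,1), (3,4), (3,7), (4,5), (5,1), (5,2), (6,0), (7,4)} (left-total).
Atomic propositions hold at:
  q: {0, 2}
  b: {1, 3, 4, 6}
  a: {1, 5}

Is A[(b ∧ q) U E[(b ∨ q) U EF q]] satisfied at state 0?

Sat(b ∧ q) = ∅
Sat(b ∨ q) = {0, 1, 2, 3, 4, 6}
EF q: least fixpoint, start Z0 = {0, 2}, add states with some successor in Z. Z1 = {0, 2, 5, 6}; Z2 = {0, 2, 4, 5, 6}; Z3 = {0, 2, 3, 4, 5, 6, 7}; fixed.
Sat(EF q) = {0, 2, 3, 4, 5, 6, 7}
E[(b ∨ q) U EF q]: least fixpoint, start Z0 = Sat(EF q) = {0, 2, 3, 4, 5, 6, 7}, add states in Sat(b ∨ q) with some successor in Z. Already a fixed point.
Sat(E[(b ∨ q) U EF q]) = {0, 2, 3, 4, 5, 6, 7}
A[(b ∧ q) U E[(b ∨ q) U EF q]]: least fixpoint, start Z0 = Sat(E[(b ∨ q) U EF q]) = {0, 2, 3, 4, 5, 6, 7}, add states in Sat(b ∧ q) with every successor in Z. Already a fixed point.
Sat(A[(b ∧ q) U E[(b ∨ q) U EF q]]) = {0, 2, 3, 4, 5, 6, 7}
0 ∈ Sat(A[(b ∧ q) U E[(b ∨ q) U EF q]]) = {0, 2, 3, 4, 5, 6, 7}, so the formula holds at 0.

Yes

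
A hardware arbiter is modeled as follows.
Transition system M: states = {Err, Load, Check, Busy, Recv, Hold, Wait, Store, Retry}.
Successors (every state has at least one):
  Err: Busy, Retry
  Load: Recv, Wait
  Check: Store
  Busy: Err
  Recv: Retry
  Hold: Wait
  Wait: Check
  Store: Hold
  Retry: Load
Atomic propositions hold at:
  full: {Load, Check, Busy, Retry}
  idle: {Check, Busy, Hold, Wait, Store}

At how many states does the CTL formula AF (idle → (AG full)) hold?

5

AG full: greatest fixpoint, start Z0 = {Load, Check, Busy, Retry}, keep only states in Sat with every successor in Z. Z1 = {Retry}; Z2 = ∅; fixed.
Sat(AG full) = ∅
Sat(idle → (AG full)) = {Err, Load, Recv, Retry}
AF (idle → (AG full)): least fixpoint, start Z0 = {Err, Load, Recv, Retry}, add states with every successor in Z. Z1 = {Err, Load, Busy, Recv, Retry}; fixed.
Sat(AF (idle → (AG full))) = {Err, Load, Busy, Recv, Retry}
|Sat(AF (idle → (AG full)))| = |{Err, Load, Busy, Recv, Retry}| = 5.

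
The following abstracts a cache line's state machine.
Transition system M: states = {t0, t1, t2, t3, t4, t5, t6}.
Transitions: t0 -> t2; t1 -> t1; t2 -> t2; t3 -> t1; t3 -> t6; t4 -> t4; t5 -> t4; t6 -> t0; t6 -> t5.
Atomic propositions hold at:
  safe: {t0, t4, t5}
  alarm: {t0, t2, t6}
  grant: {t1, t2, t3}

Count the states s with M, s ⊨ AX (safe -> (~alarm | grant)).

Sat(~alarm) = {t1, t3, t4, t5}
Sat(~alarm | grant) = {t1, t2, t3, t4, t5}
Sat(safe -> (~alarm | grant)) = {t1, t2, t3, t4, t5, t6}
Sat(AX (safe -> (~alarm | grant))) = {s : every successor in {t1, t2, t3, t4, t5, t6}} = {t0, t1, t2, t3, t4, t5}
|Sat(AX (safe -> (~alarm | grant)))| = |{t0, t1, t2, t3, t4, t5}| = 6.

6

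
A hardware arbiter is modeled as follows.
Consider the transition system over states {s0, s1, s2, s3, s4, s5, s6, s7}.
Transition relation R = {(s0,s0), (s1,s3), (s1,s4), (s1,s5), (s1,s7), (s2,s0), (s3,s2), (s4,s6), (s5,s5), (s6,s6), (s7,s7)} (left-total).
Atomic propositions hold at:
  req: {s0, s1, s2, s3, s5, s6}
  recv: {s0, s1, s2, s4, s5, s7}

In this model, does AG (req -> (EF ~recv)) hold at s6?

Sat(~recv) = {s3, s6}
EF ~recv: least fixpoint, start Z0 = {s3, s6}, add states with some successor in Z. Z1 = {s1, s3, s4, s6}; fixed.
Sat(EF ~recv) = {s1, s3, s4, s6}
Sat(req -> (EF ~recv)) = {s1, s3, s4, s6, s7}
AG (req -> (EF ~recv)): greatest fixpoint, start Z0 = {s1, s3, s4, s6, s7}, keep only states in Sat with every successor in Z. Z1 = {s4, s6, s7}; fixed.
Sat(AG (req -> (EF ~recv))) = {s4, s6, s7}
s6 ∈ Sat(AG (req -> (EF ~recv))) = {s4, s6, s7}, so the formula holds at s6.

Yes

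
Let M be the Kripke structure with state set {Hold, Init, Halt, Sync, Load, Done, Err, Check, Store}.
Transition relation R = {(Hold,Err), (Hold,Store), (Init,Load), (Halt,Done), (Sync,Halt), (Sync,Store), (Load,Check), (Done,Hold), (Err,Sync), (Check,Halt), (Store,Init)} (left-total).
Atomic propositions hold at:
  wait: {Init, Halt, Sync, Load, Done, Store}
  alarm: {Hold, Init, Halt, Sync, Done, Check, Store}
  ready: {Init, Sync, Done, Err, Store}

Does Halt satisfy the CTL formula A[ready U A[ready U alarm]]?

Yes

A[ready U alarm]: least fixpoint, start Z0 = Sat(alarm) = {Hold, Init, Halt, Sync, Done, Check, Store}, add states in Sat(ready) with every successor in Z. Z1 = {Hold, Init, Halt, Sync, Done, Err, Check, Store}; fixed.
Sat(A[ready U alarm]) = {Hold, Init, Halt, Sync, Done, Err, Check, Store}
A[ready U A[ready U alarm]]: least fixpoint, start Z0 = Sat(A[ready U alarm]) = {Hold, Init, Halt, Sync, Done, Err, Check, Store}, add states in Sat(ready) with every successor in Z. Already a fixed point.
Sat(A[ready U A[ready U alarm]]) = {Hold, Init, Halt, Sync, Done, Err, Check, Store}
Halt ∈ Sat(A[ready U A[ready U alarm]]) = {Hold, Init, Halt, Sync, Done, Err, Check, Store}, so the formula holds at Halt.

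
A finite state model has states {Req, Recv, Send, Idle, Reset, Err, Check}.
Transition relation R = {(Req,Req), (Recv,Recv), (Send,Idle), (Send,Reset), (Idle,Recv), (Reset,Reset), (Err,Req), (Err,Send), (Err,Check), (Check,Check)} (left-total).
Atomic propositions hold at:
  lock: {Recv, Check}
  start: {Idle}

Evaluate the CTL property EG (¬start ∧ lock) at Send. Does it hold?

No

Sat(¬start) = {Req, Recv, Send, Reset, Err, Check}
Sat(¬start ∧ lock) = {Recv, Check}
EG (¬start ∧ lock): greatest fixpoint, start Z0 = {Recv, Check}, keep only states in Sat with some successor in Z. Already a fixed point.
Sat(EG (¬start ∧ lock)) = {Recv, Check}
Send ∉ Sat(EG (¬start ∧ lock)) = {Recv, Check}, so the formula does not hold at Send.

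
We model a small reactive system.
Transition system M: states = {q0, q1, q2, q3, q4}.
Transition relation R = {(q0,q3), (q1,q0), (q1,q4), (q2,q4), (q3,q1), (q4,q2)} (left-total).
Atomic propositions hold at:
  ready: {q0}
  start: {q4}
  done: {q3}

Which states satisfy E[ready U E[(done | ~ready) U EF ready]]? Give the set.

Sat(~ready) = {q1, q2, q3, q4}
Sat(done | ~ready) = {q1, q2, q3, q4}
EF ready: least fixpoint, start Z0 = {q0}, add states with some successor in Z. Z1 = {q0, q1}; Z2 = {q0, q1, q3}; fixed.
Sat(EF ready) = {q0, q1, q3}
E[(done | ~ready) U EF ready]: least fixpoint, start Z0 = Sat(EF ready) = {q0, q1, q3}, add states in Sat(done | ~ready) with some successor in Z. Already a fixed point.
Sat(E[(done | ~ready) U EF ready]) = {q0, q1, q3}
E[ready U E[(done | ~ready) U EF ready]]: least fixpoint, start Z0 = Sat(E[(done | ~ready) U EF ready]) = {q0, q1, q3}, add states in Sat(ready) with some successor in Z. Already a fixed point.
Sat(E[ready U E[(done | ~ready) U EF ready]]) = {q0, q1, q3}

{q0, q1, q3}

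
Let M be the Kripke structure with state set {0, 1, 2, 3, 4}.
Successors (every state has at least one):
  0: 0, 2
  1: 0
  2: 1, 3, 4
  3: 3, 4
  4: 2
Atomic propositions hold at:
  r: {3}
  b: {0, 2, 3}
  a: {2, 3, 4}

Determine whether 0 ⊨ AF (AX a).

Sat(AX a) = {s : every successor in {2, 3, 4}} = {3, 4}
AF (AX a): least fixpoint, start Z0 = {3, 4}, add states with every successor in Z. Already a fixed point.
Sat(AF (AX a)) = {3, 4}
0 ∉ Sat(AF (AX a)) = {3, 4}, so the formula does not hold at 0.

No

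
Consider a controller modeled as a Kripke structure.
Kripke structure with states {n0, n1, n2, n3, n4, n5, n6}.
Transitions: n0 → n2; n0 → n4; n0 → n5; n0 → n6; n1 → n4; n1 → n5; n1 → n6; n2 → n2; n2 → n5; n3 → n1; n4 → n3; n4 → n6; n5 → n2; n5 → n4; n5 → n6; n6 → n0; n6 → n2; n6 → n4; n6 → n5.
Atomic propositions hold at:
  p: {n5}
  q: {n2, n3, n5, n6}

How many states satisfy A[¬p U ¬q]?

Sat(¬p) = {n0, n1, n2, n3, n4, n6}
Sat(¬q) = {n0, n1, n4}
A[¬p U ¬q]: least fixpoint, start Z0 = Sat(¬q) = {n0, n1, n4}, add states in Sat(¬p) with every successor in Z. Z1 = {n0, n1, n3, n4}; fixed.
Sat(A[¬p U ¬q]) = {n0, n1, n3, n4}
|Sat(A[¬p U ¬q])| = |{n0, n1, n3, n4}| = 4.

4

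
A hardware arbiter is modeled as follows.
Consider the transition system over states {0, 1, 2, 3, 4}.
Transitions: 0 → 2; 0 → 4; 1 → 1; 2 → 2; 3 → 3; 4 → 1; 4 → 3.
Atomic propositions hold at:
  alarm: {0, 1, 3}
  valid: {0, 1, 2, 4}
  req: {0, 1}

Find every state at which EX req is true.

Sat(EX req) = {s : some successor in {0, 1}} = {1, 4}

{1, 4}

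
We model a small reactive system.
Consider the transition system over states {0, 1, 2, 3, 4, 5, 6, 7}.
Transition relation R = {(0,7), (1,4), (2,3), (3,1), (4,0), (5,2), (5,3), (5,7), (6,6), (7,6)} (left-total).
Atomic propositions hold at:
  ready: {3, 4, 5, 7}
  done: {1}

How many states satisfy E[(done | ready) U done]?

Sat(done | ready) = {1, 3, 4, 5, 7}
E[(done | ready) U done]: least fixpoint, start Z0 = Sat(done) = {1}, add states in Sat(done | ready) with some successor in Z. Z1 = {1, 3}; Z2 = {1, 3, 5}; fixed.
Sat(E[(done | ready) U done]) = {1, 3, 5}
|Sat(E[(done | ready) U done])| = |{1, 3, 5}| = 3.

3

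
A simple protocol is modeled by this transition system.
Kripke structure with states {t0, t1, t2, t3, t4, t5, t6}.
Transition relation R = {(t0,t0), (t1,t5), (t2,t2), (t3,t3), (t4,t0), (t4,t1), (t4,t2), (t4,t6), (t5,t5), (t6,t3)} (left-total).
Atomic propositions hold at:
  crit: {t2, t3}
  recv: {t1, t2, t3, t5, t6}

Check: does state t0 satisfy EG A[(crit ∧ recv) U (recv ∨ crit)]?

No

Sat(crit ∧ recv) = {t2, t3}
Sat(recv ∨ crit) = {t1, t2, t3, t5, t6}
A[(crit ∧ recv) U (recv ∨ crit)]: least fixpoint, start Z0 = Sat((recv ∨ crit)) = {t1, t2, t3, t5, t6}, add states in Sat(crit ∧ recv) with every successor in Z. Already a fixed point.
Sat(A[(crit ∧ recv) U (recv ∨ crit)]) = {t1, t2, t3, t5, t6}
EG A[(crit ∧ recv) U (recv ∨ crit)]: greatest fixpoint, start Z0 = {t1, t2, t3, t5, t6}, keep only states in Sat with some successor in Z. Already a fixed point.
Sat(EG A[(crit ∧ recv) U (recv ∨ crit)]) = {t1, t2, t3, t5, t6}
t0 ∉ Sat(EG A[(crit ∧ recv) U (recv ∨ crit)]) = {t1, t2, t3, t5, t6}, so the formula does not hold at t0.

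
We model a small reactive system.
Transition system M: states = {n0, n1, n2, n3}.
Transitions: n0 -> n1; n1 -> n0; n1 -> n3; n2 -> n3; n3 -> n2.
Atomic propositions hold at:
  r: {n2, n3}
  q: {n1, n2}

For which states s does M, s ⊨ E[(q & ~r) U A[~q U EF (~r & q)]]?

Sat(~r) = {n0, n1}
Sat(q & ~r) = {n1}
Sat(~q) = {n0, n3}
Sat(~r & q) = {n1}
EF (~r & q): least fixpoint, start Z0 = {n1}, add states with some successor in Z. Z1 = {n0, n1}; fixed.
Sat(EF (~r & q)) = {n0, n1}
A[~q U EF (~r & q)]: least fixpoint, start Z0 = Sat(EF (~r & q)) = {n0, n1}, add states in Sat(~q) with every successor in Z. Already a fixed point.
Sat(A[~q U EF (~r & q)]) = {n0, n1}
E[(q & ~r) U A[~q U EF (~r & q)]]: least fixpoint, start Z0 = Sat(A[~q U EF (~r & q)]) = {n0, n1}, add states in Sat(q & ~r) with some successor in Z. Already a fixed point.
Sat(E[(q & ~r) U A[~q U EF (~r & q)]]) = {n0, n1}

{n0, n1}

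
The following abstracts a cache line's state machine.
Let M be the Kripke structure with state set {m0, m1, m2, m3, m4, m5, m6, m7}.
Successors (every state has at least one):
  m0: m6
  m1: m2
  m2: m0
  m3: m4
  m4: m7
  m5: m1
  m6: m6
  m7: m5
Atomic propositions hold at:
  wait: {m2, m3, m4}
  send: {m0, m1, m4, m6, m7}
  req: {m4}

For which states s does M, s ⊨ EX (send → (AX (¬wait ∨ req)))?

{m0, m1, m2, m3, m4, m6, m7}

Sat(¬wait) = {m0, m1, m5, m6, m7}
Sat(¬wait ∨ req) = {m0, m1, m4, m5, m6, m7}
Sat(AX (¬wait ∨ req)) = {s : every successor in {m0, m1, m4, m5, m6, m7}} = {m0, m2, m3, m4, m5, m6, m7}
Sat(send → (AX (¬wait ∨ req))) = {m0, m2, m3, m4, m5, m6, m7}
Sat(EX (send → (AX (¬wait ∨ req)))) = {s : some successor in {m0, m2, m3, m4, m5, m6, m7}} = {m0, m1, m2, m3, m4, m6, m7}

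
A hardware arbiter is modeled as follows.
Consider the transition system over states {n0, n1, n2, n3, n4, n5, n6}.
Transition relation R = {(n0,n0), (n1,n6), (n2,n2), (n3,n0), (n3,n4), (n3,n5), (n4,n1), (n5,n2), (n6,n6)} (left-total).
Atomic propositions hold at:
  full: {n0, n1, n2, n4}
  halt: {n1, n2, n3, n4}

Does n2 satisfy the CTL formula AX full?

Sat(AX full) = {s : every successor in {n0, n1, n2, n4}} = {n0, n2, n4, n5}
n2 ∈ Sat(AX full) = {n0, n2, n4, n5}, so the formula holds at n2.

Yes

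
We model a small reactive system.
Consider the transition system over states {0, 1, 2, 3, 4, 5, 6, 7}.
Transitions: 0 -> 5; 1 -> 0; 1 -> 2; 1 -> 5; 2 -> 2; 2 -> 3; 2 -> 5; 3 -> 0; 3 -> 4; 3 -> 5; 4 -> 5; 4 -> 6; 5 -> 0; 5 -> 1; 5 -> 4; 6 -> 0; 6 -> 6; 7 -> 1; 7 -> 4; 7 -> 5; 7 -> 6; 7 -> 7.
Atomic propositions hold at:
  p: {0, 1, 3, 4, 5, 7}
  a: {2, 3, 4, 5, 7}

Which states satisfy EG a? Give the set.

EG a: greatest fixpoint, start Z0 = {2, 3, 4, 5, 7}, keep only states in Sat with some successor in Z. Already a fixed point.
Sat(EG a) = {2, 3, 4, 5, 7}

{2, 3, 4, 5, 7}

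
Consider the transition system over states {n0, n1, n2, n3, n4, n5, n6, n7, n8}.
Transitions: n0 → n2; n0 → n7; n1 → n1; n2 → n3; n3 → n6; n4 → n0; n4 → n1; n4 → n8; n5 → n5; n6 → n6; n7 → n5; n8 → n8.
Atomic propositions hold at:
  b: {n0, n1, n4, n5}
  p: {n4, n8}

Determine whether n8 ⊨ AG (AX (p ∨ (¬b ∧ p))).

Yes

Sat(¬b) = {n2, n3, n6, n7, n8}
Sat(¬b ∧ p) = {n8}
Sat(p ∨ (¬b ∧ p)) = {n4, n8}
Sat(AX (p ∨ (¬b ∧ p))) = {s : every successor in {n4, n8}} = {n8}
AG (AX (p ∨ (¬b ∧ p))): greatest fixpoint, start Z0 = {n8}, keep only states in Sat with every successor in Z. Already a fixed point.
Sat(AG (AX (p ∨ (¬b ∧ p)))) = {n8}
n8 ∈ Sat(AG (AX (p ∨ (¬b ∧ p)))) = {n8}, so the formula holds at n8.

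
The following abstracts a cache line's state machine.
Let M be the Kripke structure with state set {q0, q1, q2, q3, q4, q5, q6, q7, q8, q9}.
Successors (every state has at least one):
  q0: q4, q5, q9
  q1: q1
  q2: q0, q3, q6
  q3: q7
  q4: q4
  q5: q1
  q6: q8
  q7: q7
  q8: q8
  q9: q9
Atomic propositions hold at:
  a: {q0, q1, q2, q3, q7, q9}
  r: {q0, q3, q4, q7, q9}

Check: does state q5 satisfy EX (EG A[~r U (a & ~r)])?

Sat(~r) = {q1, q2, q5, q6, q8}
Sat(a & ~r) = {q1, q2}
A[~r U (a & ~r)]: least fixpoint, start Z0 = Sat((a & ~r)) = {q1, q2}, add states in Sat(~r) with every successor in Z. Z1 = {q1, q2, q5}; fixed.
Sat(A[~r U (a & ~r)]) = {q1, q2, q5}
EG A[~r U (a & ~r)]: greatest fixpoint, start Z0 = {q1, q2, q5}, keep only states in Sat with some successor in Z. Z1 = {q1, q5}; fixed.
Sat(EG A[~r U (a & ~r)]) = {q1, q5}
Sat(EX (EG A[~r U (a & ~r)])) = {s : some successor in {q1, q5}} = {q0, q1, q5}
q5 ∈ Sat(EX (EG A[~r U (a & ~r)])) = {q0, q1, q5}, so the formula holds at q5.

Yes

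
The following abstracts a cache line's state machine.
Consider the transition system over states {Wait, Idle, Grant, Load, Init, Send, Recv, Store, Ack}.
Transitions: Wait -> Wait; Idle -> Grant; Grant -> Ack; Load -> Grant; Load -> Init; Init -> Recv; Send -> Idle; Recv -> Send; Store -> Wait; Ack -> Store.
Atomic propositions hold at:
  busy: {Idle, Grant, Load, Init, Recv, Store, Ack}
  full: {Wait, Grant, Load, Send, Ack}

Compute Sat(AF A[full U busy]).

{Idle, Grant, Load, Init, Send, Recv, Store, Ack}

A[full U busy]: least fixpoint, start Z0 = Sat(busy) = {Idle, Grant, Load, Init, Recv, Store, Ack}, add states in Sat(full) with every successor in Z. Z1 = {Idle, Grant, Load, Init, Send, Recv, Store, Ack}; fixed.
Sat(A[full U busy]) = {Idle, Grant, Load, Init, Send, Recv, Store, Ack}
AF A[full U busy]: least fixpoint, start Z0 = {Idle, Grant, Load, Init, Send, Recv, Store, Ack}, add states with every successor in Z. Already a fixed point.
Sat(AF A[full U busy]) = {Idle, Grant, Load, Init, Send, Recv, Store, Ack}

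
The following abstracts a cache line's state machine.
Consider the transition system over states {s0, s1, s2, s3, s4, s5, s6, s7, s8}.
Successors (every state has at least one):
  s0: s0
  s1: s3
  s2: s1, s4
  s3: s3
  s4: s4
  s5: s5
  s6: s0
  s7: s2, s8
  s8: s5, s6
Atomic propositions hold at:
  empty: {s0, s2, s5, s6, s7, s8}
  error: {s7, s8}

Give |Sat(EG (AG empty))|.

4

AG empty: greatest fixpoint, start Z0 = {s0, s2, s5, s6, s7, s8}, keep only states in Sat with every successor in Z. Z1 = {s0, s5, s6, s7, s8}; Z2 = {s0, s5, s6, s8}; fixed.
Sat(AG empty) = {s0, s5, s6, s8}
EG (AG empty): greatest fixpoint, start Z0 = {s0, s5, s6, s8}, keep only states in Sat with some successor in Z. Already a fixed point.
Sat(EG (AG empty)) = {s0, s5, s6, s8}
|Sat(EG (AG empty))| = |{s0, s5, s6, s8}| = 4.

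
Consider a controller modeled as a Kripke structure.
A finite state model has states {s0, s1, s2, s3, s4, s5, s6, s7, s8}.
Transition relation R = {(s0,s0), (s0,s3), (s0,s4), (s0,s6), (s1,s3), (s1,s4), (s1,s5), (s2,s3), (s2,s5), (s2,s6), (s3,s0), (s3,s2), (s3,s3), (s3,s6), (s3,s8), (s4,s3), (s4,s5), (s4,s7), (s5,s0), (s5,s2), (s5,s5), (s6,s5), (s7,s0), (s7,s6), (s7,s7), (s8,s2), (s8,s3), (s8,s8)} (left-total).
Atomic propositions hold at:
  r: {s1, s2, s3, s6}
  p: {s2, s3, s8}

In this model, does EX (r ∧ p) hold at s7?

No

Sat(r ∧ p) = {s2, s3}
Sat(EX (r ∧ p)) = {s : some successor in {s2, s3}} = {s0, s1, s2, s3, s4, s5, s8}
s7 ∉ Sat(EX (r ∧ p)) = {s0, s1, s2, s3, s4, s5, s8}, so the formula does not hold at s7.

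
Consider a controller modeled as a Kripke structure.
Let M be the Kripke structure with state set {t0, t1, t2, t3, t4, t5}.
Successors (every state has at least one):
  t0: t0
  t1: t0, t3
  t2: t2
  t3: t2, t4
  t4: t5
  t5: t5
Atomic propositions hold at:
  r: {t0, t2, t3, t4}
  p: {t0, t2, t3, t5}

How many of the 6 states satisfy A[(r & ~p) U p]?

Sat(~p) = {t1, t4}
Sat(r & ~p) = {t4}
A[(r & ~p) U p]: least fixpoint, start Z0 = Sat(p) = {t0, t2, t3, t5}, add states in Sat(r & ~p) with every successor in Z. Z1 = {t0, t2, t3, t4, t5}; fixed.
Sat(A[(r & ~p) U p]) = {t0, t2, t3, t4, t5}
|Sat(A[(r & ~p) U p])| = |{t0, t2, t3, t4, t5}| = 5.

5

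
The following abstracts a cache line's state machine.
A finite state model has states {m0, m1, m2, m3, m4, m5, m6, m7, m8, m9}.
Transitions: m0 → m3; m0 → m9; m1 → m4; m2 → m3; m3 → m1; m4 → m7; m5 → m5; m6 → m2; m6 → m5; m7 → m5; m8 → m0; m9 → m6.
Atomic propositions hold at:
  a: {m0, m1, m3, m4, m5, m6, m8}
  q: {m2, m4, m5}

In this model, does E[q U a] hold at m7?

No

E[q U a]: least fixpoint, start Z0 = Sat(a) = {m0, m1, m3, m4, m5, m6, m8}, add states in Sat(q) with some successor in Z. Z1 = {m0, m1, m2, m3, m4, m5, m6, m8}; fixed.
Sat(E[q U a]) = {m0, m1, m2, m3, m4, m5, m6, m8}
m7 ∉ Sat(E[q U a]) = {m0, m1, m2, m3, m4, m5, m6, m8}, so the formula does not hold at m7.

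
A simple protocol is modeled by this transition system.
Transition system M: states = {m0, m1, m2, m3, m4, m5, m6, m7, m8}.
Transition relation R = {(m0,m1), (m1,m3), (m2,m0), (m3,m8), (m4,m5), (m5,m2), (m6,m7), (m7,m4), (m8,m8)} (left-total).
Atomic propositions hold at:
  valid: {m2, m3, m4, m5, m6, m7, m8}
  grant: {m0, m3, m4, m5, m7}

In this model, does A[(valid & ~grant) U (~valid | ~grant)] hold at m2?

Yes

Sat(~grant) = {m1, m2, m6, m8}
Sat(valid & ~grant) = {m2, m6, m8}
Sat(~valid) = {m0, m1}
Sat(~valid | ~grant) = {m0, m1, m2, m6, m8}
A[(valid & ~grant) U (~valid | ~grant)]: least fixpoint, start Z0 = Sat((~valid | ~grant)) = {m0, m1, m2, m6, m8}, add states in Sat(valid & ~grant) with every successor in Z. Already a fixed point.
Sat(A[(valid & ~grant) U (~valid | ~grant)]) = {m0, m1, m2, m6, m8}
m2 ∈ Sat(A[(valid & ~grant) U (~valid | ~grant)]) = {m0, m1, m2, m6, m8}, so the formula holds at m2.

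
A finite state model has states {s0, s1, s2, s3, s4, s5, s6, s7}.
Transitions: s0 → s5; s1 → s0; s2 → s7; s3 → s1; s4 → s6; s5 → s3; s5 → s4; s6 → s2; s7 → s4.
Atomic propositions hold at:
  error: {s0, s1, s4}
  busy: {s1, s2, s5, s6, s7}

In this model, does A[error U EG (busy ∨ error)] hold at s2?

Yes

Sat(busy ∨ error) = {s0, s1, s2, s4, s5, s6, s7}
EG (busy ∨ error): greatest fixpoint, start Z0 = {s0, s1, s2, s4, s5, s6, s7}, keep only states in Sat with some successor in Z. Already a fixed point.
Sat(EG (busy ∨ error)) = {s0, s1, s2, s4, s5, s6, s7}
A[error U EG (busy ∨ error)]: least fixpoint, start Z0 = Sat(EG (busy ∨ error)) = {s0, s1, s2, s4, s5, s6, s7}, add states in Sat(error) with every successor in Z. Already a fixed point.
Sat(A[error U EG (busy ∨ error)]) = {s0, s1, s2, s4, s5, s6, s7}
s2 ∈ Sat(A[error U EG (busy ∨ error)]) = {s0, s1, s2, s4, s5, s6, s7}, so the formula holds at s2.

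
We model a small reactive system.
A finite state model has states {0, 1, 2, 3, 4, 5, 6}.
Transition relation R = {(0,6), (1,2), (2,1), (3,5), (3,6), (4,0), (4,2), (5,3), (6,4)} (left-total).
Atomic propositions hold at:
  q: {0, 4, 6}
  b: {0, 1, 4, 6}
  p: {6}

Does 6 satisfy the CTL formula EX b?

Sat(EX b) = {s : some successor in {0, 1, 4, 6}} = {0, 2, 3, 4, 6}
6 ∈ Sat(EX b) = {0, 2, 3, 4, 6}, so the formula holds at 6.

Yes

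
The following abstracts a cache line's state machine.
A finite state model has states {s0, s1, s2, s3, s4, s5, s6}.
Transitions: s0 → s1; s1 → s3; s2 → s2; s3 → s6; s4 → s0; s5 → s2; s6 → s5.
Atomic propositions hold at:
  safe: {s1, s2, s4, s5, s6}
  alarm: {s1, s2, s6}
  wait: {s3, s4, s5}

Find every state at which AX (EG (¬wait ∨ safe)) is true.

Sat(¬wait) = {s0, s1, s2, s6}
Sat(¬wait ∨ safe) = {s0, s1, s2, s4, s5, s6}
EG (¬wait ∨ safe): greatest fixpoint, start Z0 = {s0, s1, s2, s4, s5, s6}, keep only states in Sat with some successor in Z. Z1 = {s0, s2, s4, s5, s6}; Z2 = {s2, s4, s5, s6}; Z3 = {s2, s5, s6}; fixed.
Sat(EG (¬wait ∨ safe)) = {s2, s5, s6}
Sat(AX (EG (¬wait ∨ safe))) = {s : every successor in {s2, s5, s6}} = {s2, s3, s5, s6}

{s2, s3, s5, s6}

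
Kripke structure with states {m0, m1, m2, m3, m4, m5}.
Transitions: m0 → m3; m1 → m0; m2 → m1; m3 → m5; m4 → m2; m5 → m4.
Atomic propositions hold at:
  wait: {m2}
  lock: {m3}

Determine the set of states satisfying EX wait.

Sat(EX wait) = {s : some successor in {m2}} = {m4}

{m4}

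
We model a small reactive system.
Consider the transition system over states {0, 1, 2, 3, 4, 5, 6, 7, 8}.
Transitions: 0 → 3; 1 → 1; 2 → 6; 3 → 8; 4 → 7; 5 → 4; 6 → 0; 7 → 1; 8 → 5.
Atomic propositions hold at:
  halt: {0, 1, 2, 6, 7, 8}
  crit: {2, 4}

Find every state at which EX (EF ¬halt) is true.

Sat(¬halt) = {3, 4, 5}
EF ¬halt: least fixpoint, start Z0 = {3, 4, 5}, add states with some successor in Z. Z1 = {0, 3, 4, 5, 8}; Z2 = {0, 3, 4, 5, 6, 8}; Z3 = {0, 2, 3, 4, 5, 6, 8}; fixed.
Sat(EF ¬halt) = {0, 2, 3, 4, 5, 6, 8}
Sat(EX (EF ¬halt)) = {s : some successor in {0, 2, 3, 4, 5, 6, 8}} = {0, 2, 3, 5, 6, 8}

{0, 2, 3, 5, 6, 8}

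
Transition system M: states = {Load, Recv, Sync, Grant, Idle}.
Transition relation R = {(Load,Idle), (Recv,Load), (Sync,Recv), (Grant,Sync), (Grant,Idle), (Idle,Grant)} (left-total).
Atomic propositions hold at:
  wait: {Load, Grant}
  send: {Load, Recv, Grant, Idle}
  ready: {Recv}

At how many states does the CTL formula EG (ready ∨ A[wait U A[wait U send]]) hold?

4

A[wait U send]: least fixpoint, start Z0 = Sat(send) = {Load, Recv, Grant, Idle}, add states in Sat(wait) with every successor in Z. Already a fixed point.
Sat(A[wait U send]) = {Load, Recv, Grant, Idle}
A[wait U A[wait U send]]: least fixpoint, start Z0 = Sat(A[wait U send]) = {Load, Recv, Grant, Idle}, add states in Sat(wait) with every successor in Z. Already a fixed point.
Sat(A[wait U A[wait U send]]) = {Load, Recv, Grant, Idle}
Sat(ready ∨ A[wait U A[wait U send]]) = {Load, Recv, Grant, Idle}
EG (ready ∨ A[wait U A[wait U send]]): greatest fixpoint, start Z0 = {Load, Recv, Grant, Idle}, keep only states in Sat with some successor in Z. Already a fixed point.
Sat(EG (ready ∨ A[wait U A[wait U send]])) = {Load, Recv, Grant, Idle}
|Sat(EG (ready ∨ A[wait U A[wait U send]]))| = |{Load, Recv, Grant, Idle}| = 4.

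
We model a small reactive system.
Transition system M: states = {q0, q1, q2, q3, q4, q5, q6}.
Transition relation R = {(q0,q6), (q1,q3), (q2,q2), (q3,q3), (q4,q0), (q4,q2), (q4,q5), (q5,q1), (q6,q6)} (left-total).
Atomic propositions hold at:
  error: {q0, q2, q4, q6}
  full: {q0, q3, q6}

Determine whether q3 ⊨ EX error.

No

Sat(EX error) = {s : some successor in {q0, q2, q4, q6}} = {q0, q2, q4, q6}
q3 ∉ Sat(EX error) = {q0, q2, q4, q6}, so the formula does not hold at q3.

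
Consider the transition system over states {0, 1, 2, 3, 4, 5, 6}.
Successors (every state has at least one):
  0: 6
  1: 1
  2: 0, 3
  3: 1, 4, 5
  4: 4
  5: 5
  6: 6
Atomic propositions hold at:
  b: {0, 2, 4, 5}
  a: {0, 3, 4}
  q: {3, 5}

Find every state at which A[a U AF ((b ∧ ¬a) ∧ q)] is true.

{5}

Sat(¬a) = {1, 2, 5, 6}
Sat(b ∧ ¬a) = {2, 5}
Sat((b ∧ ¬a) ∧ q) = {5}
AF ((b ∧ ¬a) ∧ q): least fixpoint, start Z0 = {5}, add states with every successor in Z. Already a fixed point.
Sat(AF ((b ∧ ¬a) ∧ q)) = {5}
A[a U AF ((b ∧ ¬a) ∧ q)]: least fixpoint, start Z0 = Sat(AF ((b ∧ ¬a) ∧ q)) = {5}, add states in Sat(a) with every successor in Z. Already a fixed point.
Sat(A[a U AF ((b ∧ ¬a) ∧ q)]) = {5}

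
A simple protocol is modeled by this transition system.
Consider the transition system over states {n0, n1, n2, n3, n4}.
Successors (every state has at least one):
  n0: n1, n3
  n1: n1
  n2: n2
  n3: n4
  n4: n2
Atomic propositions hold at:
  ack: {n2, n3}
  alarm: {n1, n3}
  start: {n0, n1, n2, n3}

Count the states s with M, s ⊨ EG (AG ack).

AG ack: greatest fixpoint, start Z0 = {n2, n3}, keep only states in Sat with every successor in Z. Z1 = {n2}; fixed.
Sat(AG ack) = {n2}
EG (AG ack): greatest fixpoint, start Z0 = {n2}, keep only states in Sat with some successor in Z. Already a fixed point.
Sat(EG (AG ack)) = {n2}
|Sat(EG (AG ack))| = |{n2}| = 1.

1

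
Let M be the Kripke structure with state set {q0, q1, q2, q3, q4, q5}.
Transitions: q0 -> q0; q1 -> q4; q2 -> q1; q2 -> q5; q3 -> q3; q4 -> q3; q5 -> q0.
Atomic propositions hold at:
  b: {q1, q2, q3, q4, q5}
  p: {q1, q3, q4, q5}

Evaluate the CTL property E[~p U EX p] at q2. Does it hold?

Yes

Sat(~p) = {q0, q2}
Sat(EX p) = {s : some successor in {q1, q3, q4, q5}} = {q1, q2, q3, q4}
E[~p U EX p]: least fixpoint, start Z0 = Sat(EX p) = {q1, q2, q3, q4}, add states in Sat(~p) with some successor in Z. Already a fixed point.
Sat(E[~p U EX p]) = {q1, q2, q3, q4}
q2 ∈ Sat(E[~p U EX p]) = {q1, q2, q3, q4}, so the formula holds at q2.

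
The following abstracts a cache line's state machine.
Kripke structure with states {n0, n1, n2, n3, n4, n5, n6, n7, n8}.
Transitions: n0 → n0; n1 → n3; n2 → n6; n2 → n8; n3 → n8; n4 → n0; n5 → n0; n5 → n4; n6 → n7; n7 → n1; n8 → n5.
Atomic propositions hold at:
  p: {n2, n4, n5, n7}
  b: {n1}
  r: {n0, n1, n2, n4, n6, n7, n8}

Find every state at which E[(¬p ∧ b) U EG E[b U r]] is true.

Sat(¬p) = {n0, n1, n3, n6, n8}
Sat(¬p ∧ b) = {n1}
E[b U r]: least fixpoint, start Z0 = Sat(r) = {n0, n1, n2, n4, n6, n7, n8}, add states in Sat(b) with some successor in Z. Already a fixed point.
Sat(E[b U r]) = {n0, n1, n2, n4, n6, n7, n8}
EG E[b U r]: greatest fixpoint, start Z0 = {n0, n1, n2, n4, n6, n7, n8}, keep only states in Sat with some successor in Z. Z1 = {n0, n2, n4, n6, n7}; Z2 = {n0, n2, n4, n6}; Z3 = {n0, n2, n4}; Z4 = {n0, n4}; fixed.
Sat(EG E[b U r]) = {n0, n4}
E[(¬p ∧ b) U EG E[b U r]]: least fixpoint, start Z0 = Sat(EG E[b U r]) = {n0, n4}, add states in Sat(¬p ∧ b) with some successor in Z. Already a fixed point.
Sat(E[(¬p ∧ b) U EG E[b U r]]) = {n0, n4}

{n0, n4}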